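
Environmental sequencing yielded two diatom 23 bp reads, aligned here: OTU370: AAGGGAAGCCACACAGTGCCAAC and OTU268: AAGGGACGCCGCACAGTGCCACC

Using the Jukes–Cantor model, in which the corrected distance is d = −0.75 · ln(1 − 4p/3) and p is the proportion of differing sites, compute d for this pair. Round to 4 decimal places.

Mismatches occur at site 7 (A/C), site 11 (A/G), site 22 (A/C).
p = 3/23 = 0.130435.
d = −0.75 · ln(1 − (4/3)·0.130435) = −0.75 · ln(0.826087) = −0.75 · (-0.191055) = 0.1433.

0.1433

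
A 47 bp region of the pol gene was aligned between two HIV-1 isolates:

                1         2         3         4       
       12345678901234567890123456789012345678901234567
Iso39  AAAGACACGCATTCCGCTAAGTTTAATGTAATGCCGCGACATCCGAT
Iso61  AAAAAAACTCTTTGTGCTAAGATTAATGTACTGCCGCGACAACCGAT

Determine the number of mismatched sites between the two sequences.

Differing sites — 4:G/A; 6:C/A; 9:G/T; 11:A/T; 14:C/G; 15:C/T; 22:T/A; 31:A/C; 42:T/A.
That gives 9 mismatches out of 47 aligned sites, so the Hamming distance is 9.

9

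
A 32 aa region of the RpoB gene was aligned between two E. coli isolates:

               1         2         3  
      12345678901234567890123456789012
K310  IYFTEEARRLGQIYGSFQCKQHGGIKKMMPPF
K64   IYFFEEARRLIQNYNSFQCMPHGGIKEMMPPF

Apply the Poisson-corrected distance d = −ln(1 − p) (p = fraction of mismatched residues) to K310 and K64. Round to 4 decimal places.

0.2469

The sequences differ at positions 4 (T/F), 11 (G/I), 13 (I/N), 15 (G/N), 20 (K/M), 21 (Q/P), 27 (K/E).
p = 7/32 = 0.218750.
d = −ln(1 − 0.218750) = −ln(0.781250) = 0.2469.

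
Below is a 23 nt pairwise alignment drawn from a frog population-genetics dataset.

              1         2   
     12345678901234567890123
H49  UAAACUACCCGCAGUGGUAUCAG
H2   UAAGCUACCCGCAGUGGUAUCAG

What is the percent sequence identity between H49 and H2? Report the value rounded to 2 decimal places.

The sequences differ at position 4 (A/G).
22 of the 23 sites match, so the percent identity is 22/23 × 100 = 95.65%.

95.65%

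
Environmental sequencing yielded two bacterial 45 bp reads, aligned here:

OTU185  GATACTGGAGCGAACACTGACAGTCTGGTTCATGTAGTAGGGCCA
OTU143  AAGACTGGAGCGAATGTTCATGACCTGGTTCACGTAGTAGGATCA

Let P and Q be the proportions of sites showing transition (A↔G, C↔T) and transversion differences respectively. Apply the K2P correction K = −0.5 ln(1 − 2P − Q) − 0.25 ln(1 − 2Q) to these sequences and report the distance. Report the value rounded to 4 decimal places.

0.4043

The sequences differ at positions 1 (G/A, transition), 3 (T/G, transversion), 15 (C/T, transition), 16 (A/G, transition), 17 (C/T, transition), 19 (G/C, transversion), 21 (C/T, transition), 22 (A/G, transition), 23 (G/A, transition), 24 (T/C, transition), 33 (T/C, transition), 42 (G/A, transition), 43 (C/T, transition).
Of the 13 differences, 11 transitions and 2 transversions over 45 sites: P = 11/45 = 0.244444, Q = 2/45 = 0.044444.
d = −0.5·ln(0.466668) − 0.25·ln(0.911112) = −0.5·(-0.762137) − 0.25·(-0.093089) = 0.4043.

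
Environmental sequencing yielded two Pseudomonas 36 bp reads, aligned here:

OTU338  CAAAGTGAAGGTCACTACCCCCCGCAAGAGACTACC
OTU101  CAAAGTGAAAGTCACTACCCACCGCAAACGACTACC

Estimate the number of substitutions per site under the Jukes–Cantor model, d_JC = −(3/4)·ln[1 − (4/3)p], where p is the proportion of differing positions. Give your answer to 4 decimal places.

Mismatches occur at site 10 (G→A), site 21 (C→A), site 28 (G→A), site 29 (A→C).
p = 4/36 = 0.111111.
d = −0.75 · ln(1 − (4/3)·0.111111) = −0.75 · ln(0.851852) = −0.75 · (-0.160342) = 0.1203.

0.1203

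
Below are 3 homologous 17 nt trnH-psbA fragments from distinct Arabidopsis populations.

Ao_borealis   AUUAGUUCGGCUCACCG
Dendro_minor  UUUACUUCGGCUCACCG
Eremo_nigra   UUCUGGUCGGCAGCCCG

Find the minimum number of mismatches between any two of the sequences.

2

Pairwise Hamming distances:
  Ao_borealis vs Dendro_minor: 2
  Ao_borealis vs Eremo_nigra: 7
  Dendro_minor vs Eremo_nigra: 7
The smallest is 2, between Ao_borealis and Dendro_minor.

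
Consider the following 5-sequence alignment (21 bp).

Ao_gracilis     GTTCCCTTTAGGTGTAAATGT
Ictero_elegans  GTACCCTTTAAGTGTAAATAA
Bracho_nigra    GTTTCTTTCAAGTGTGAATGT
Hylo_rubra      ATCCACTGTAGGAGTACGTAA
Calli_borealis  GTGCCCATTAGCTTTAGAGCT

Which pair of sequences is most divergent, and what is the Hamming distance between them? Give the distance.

Pairwise Hamming distances:
  Ao_gracilis vs Ictero_elegans: 4
  Ao_gracilis vs Bracho_nigra: 5
  Ao_gracilis vs Hylo_rubra: 9
  Ao_gracilis vs Calli_borealis: 7
  Ictero_elegans vs Bracho_nigra: 7
  Ictero_elegans vs Hylo_rubra: 8
  Ictero_elegans vs Calli_borealis: 9
  Bracho_nigra vs Hylo_rubra: 14
  Bracho_nigra vs Calli_borealis: 12
  Hylo_rubra vs Calli_borealis: 13
The largest is 14, between Bracho_nigra and Hylo_rubra.

14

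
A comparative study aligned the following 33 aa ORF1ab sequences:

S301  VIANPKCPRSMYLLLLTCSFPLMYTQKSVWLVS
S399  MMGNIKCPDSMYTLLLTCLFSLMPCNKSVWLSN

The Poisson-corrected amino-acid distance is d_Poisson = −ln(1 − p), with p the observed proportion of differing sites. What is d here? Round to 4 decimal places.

Mismatches occur at site 1 (V↔M), site 2 (I↔M), site 3 (A↔G), site 5 (P↔I), site 9 (R↔D), site 13 (L↔T), site 19 (S↔L), site 21 (P↔S), site 24 (Y↔P), site 25 (T↔C), site 26 (Q↔N), site 32 (V↔S), site 33 (S↔N).
p = 13/33 = 0.393939.
d = −ln(1 − 0.393939) = −ln(0.606061) = 0.5008.

0.5008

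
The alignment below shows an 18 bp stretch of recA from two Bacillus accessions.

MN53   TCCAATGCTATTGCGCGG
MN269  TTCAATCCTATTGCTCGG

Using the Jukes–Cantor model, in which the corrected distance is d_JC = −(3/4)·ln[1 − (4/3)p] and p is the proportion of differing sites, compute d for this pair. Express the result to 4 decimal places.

0.1885

The sequences differ at positions 2 (C/T), 7 (G/C), 15 (G/T).
p = 3/18 = 0.166667.
d = −0.75 · ln(1 − (4/3)·0.166667) = −0.75 · ln(0.777777) = −0.75 · (-0.251315) = 0.1885.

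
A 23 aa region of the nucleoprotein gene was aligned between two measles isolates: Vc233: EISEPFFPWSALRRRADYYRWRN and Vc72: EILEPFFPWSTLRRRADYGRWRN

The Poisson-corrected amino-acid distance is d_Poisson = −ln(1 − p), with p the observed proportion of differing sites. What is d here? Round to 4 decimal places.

0.1398

Mismatches occur at site 3 (S/L), site 11 (A/T), site 19 (Y/G).
p = 3/23 = 0.130435.
d = −ln(1 − 0.130435) = −ln(0.869565) = 0.1398.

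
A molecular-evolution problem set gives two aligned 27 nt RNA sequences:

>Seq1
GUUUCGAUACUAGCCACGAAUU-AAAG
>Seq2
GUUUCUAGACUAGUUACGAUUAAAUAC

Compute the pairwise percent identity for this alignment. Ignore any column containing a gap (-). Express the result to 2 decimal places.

69.23%

Excluding the 1 gap column leaves 26 comparable sites.
The sequences differ at positions 6 (G/U), 8 (U/G), 14 (C/U), 15 (C/U), 20 (A/U), 22 (U/A), 25 (A/U), 27 (G/C).
18 of the 26 comparable sites match, so the percent identity is 18/26 × 100 = 69.23%.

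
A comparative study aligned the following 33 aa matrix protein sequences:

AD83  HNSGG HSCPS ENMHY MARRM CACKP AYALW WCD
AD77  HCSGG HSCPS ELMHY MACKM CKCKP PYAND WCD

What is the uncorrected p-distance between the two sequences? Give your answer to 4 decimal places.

The sequences differ at positions 2 (N/C), 12 (N/L), 18 (R/C), 19 (R/K), 22 (A/K), 26 (A/P), 29 (L/N), 30 (W/D).
There are 8 differences over 33 sites, so p = 8/33 = 0.2424.

0.2424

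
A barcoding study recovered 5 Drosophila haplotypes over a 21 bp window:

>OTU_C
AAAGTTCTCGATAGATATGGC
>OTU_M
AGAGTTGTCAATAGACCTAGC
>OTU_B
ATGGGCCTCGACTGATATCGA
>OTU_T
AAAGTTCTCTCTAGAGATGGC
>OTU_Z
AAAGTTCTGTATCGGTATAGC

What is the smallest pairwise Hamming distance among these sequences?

Pairwise Hamming distances:
  OTU_C vs OTU_M: 6
  OTU_C vs OTU_B: 8
  OTU_C vs OTU_T: 3
  OTU_C vs OTU_Z: 5
  OTU_M vs OTU_B: 12
  OTU_M vs OTU_T: 7
  OTU_M vs OTU_Z: 8
  OTU_B vs OTU_T: 11
  OTU_B vs OTU_Z: 11
  OTU_T vs OTU_Z: 6
The smallest is 3, between OTU_C and OTU_T.

3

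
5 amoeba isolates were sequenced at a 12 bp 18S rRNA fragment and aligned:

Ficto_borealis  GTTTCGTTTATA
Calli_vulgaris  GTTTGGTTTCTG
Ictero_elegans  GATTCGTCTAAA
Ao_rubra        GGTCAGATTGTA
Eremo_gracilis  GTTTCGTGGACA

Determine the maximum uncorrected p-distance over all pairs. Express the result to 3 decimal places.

Pairwise Hamming distances:
  Ficto_borealis vs Calli_vulgaris: 3
  Ficto_borealis vs Ictero_elegans: 3
  Ficto_borealis vs Ao_rubra: 5
  Ficto_borealis vs Eremo_gracilis: 3
  Calli_vulgaris vs Ictero_elegans: 6
  Calli_vulgaris vs Ao_rubra: 6
  Calli_vulgaris vs Eremo_gracilis: 6
  Ictero_elegans vs Ao_rubra: 7
  Ictero_elegans vs Eremo_gracilis: 4
  Ao_rubra vs Eremo_gracilis: 8
The largest is 8 mismatches, between Ao_rubra and Eremo_gracilis; p = 8/12 = 0.667.

0.667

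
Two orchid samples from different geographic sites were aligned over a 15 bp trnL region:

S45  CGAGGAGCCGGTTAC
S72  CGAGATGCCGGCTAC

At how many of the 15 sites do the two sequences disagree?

Differing sites — 5:G/A; 6:A/T; 12:T/C.
That gives 3 mismatches out of 15 aligned sites, so the Hamming distance is 3.

3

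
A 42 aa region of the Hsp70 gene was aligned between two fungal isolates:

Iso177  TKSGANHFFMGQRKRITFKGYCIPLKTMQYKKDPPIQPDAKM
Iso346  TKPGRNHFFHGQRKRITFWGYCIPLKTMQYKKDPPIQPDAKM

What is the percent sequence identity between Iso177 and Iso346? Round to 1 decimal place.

The sequences differ at positions 3 (S/P), 5 (A/R), 10 (M/H), 19 (K/W).
38 of the 42 sites match, so the percent identity is 38/42 × 100 = 90.5%.

90.5%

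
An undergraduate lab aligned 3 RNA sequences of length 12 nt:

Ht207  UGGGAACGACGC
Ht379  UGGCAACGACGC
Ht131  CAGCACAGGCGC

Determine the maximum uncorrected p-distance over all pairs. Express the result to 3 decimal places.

0.500

Pairwise Hamming distances:
  Ht207 vs Ht379: 1
  Ht207 vs Ht131: 6
  Ht379 vs Ht131: 5
The largest is 6 mismatches, between Ht207 and Ht131; p = 6/12 = 0.500.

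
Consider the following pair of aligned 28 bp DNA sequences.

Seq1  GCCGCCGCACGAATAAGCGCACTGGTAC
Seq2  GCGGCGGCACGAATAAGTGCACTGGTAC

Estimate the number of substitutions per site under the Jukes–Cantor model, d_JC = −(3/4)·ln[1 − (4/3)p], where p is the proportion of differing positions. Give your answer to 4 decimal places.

0.1156

The sequences differ at positions 3 (C/G), 6 (C/G), 18 (C/T).
p = 3/28 = 0.107143.
d = −0.75 · ln(1 − (4/3)·0.107143) = −0.75 · ln(0.857143) = −0.75 · (-0.154151) = 0.1156.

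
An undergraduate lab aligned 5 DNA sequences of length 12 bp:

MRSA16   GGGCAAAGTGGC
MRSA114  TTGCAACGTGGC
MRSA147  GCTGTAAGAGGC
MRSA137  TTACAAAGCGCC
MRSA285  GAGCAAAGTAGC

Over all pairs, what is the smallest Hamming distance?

Pairwise Hamming distances:
  MRSA16 vs MRSA114: 3
  MRSA16 vs MRSA147: 5
  MRSA16 vs MRSA137: 5
  MRSA16 vs MRSA285: 2
  MRSA114 vs MRSA147: 7
  MRSA114 vs MRSA137: 4
  MRSA114 vs MRSA285: 4
  MRSA147 vs MRSA137: 7
  MRSA147 vs MRSA285: 6
  MRSA137 vs MRSA285: 6
The smallest is 2, between MRSA16 and MRSA285.

2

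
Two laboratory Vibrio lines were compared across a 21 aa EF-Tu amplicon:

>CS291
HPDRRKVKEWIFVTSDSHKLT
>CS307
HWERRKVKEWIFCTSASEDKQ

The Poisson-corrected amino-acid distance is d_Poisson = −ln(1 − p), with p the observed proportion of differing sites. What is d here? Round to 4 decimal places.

0.4796

The sequences differ at positions 2 (P/W), 3 (D/E), 13 (V/C), 16 (D/A), 18 (H/E), 19 (K/D), 20 (L/K), 21 (T/Q).
p = 8/21 = 0.380952.
d = −ln(1 − 0.380952) = −ln(0.619048) = 0.4796.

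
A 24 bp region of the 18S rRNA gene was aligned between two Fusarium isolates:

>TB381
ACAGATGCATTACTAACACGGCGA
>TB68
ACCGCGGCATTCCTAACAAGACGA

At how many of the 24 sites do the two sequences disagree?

Differing sites — 3:A/C; 5:A/C; 6:T/G; 12:A/C; 19:C/A; 21:G/A.
That gives 6 mismatches out of 24 aligned sites, so the Hamming distance is 6.

6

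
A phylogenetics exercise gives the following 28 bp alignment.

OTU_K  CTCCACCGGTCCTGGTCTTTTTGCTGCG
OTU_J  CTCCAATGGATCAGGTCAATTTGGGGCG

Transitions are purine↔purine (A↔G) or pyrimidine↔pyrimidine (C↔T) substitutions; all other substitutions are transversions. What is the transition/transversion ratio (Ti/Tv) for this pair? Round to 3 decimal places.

0.286

The sequences differ at positions 6 (C/A, transversion), 7 (C/T, transition), 10 (T/A, transversion), 11 (C/T, transition), 13 (T/A, transversion), 18 (T/A, transversion), 19 (T/A, transversion), 24 (C/G, transversion), 25 (T/G, transversion).
Of the 9 differences, 2 transitions and 7 transversions, so Ti/Tv = 2/7 = 0.286.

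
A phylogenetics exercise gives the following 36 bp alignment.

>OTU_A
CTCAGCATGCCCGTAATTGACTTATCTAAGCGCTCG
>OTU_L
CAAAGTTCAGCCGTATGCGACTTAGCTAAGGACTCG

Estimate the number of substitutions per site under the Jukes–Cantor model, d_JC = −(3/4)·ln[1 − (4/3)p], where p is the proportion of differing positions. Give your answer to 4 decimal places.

0.4926

Differing sites — 2:T/A; 3:C/A; 6:C/T; 7:A/T; 8:T/C; 9:G/A; 10:C/G; 16:A/T; 17:T/G; 18:T/C; 25:T/G; 31:C/G; 32:G/A.
p = 13/36 = 0.361111.
d = −0.75 · ln(1 − (4/3)·0.361111) = −0.75 · ln(0.518519) = −0.75 · (-0.656779) = 0.4926.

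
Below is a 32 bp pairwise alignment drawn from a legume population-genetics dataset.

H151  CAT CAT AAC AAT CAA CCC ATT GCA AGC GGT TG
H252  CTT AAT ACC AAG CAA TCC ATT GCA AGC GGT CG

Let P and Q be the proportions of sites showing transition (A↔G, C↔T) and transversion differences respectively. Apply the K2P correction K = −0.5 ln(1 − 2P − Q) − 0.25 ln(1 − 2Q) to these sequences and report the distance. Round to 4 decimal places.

0.2158

Mismatches occur at site 2 (A→T, transversion), site 4 (C→A, transversion), site 8 (A→C, transversion), site 12 (T→G, transversion), site 16 (C→T, transition), site 31 (T→C, transition).
Of the 6 differences, 2 transitions and 4 transversions over 32 sites: P = 2/32 = 0.062500, Q = 4/32 = 0.125000.
d = −0.5·ln(0.750000) − 0.25·ln(0.750000) = −0.5·(-0.287682) − 0.25·(-0.287682) = 0.2158.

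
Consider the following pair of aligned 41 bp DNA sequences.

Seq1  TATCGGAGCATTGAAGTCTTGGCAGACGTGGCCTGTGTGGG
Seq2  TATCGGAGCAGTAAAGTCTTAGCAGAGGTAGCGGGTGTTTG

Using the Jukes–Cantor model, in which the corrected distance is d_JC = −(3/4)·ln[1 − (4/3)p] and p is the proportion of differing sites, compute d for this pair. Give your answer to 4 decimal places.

Mismatches occur at site 11 (T→G), site 13 (G→A), site 21 (G→A), site 27 (C→G), site 30 (G→A), site 33 (C→G), site 34 (T→G), site 39 (G→T), site 40 (G→T).
p = 9/41 = 0.219512.
d = −0.75 · ln(1 − (4/3)·0.219512) = −0.75 · ln(0.707317) = −0.75 · (-0.346276) = 0.2597.

0.2597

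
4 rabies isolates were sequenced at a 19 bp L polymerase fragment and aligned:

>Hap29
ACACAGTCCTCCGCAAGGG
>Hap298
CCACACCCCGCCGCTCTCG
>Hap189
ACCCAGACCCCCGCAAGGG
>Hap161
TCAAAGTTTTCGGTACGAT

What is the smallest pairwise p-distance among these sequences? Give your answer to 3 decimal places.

0.158

Pairwise Hamming distances:
  Hap29 vs Hap298: 8
  Hap29 vs Hap189: 3
  Hap29 vs Hap161: 9
  Hap298 vs Hap189: 9
  Hap298 vs Hap161: 13
  Hap189 vs Hap161: 12
The smallest is 3 mismatches, between Hap29 and Hap189; p = 3/19 = 0.158.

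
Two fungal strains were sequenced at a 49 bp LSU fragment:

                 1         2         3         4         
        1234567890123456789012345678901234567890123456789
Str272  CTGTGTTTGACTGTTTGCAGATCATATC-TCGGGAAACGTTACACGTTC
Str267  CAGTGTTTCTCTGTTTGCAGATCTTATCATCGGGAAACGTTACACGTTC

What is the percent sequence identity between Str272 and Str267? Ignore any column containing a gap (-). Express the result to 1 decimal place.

91.7%

Excluding the 1 gap column leaves 48 comparable sites.
The sequences differ at positions 2 (T/A), 9 (G/C), 10 (A/T), 24 (A/T).
44 of the 48 comparable sites match, so the percent identity is 44/48 × 100 = 91.7%.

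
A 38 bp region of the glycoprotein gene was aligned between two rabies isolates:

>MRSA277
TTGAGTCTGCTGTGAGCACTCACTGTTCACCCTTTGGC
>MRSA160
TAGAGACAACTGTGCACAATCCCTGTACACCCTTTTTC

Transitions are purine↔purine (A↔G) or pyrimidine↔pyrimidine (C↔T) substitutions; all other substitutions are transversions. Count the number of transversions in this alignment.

9

Mismatches occur at site 2 (T↔A, transversion), site 6 (T↔A, transversion), site 8 (T↔A, transversion), site 9 (G↔A, transition), site 15 (A↔C, transversion), site 16 (G↔A, transition), site 19 (C↔A, transversion), site 22 (A↔C, transversion), site 27 (T↔A, transversion), site 36 (G↔T, transversion), site 37 (G↔T, transversion).
Of the 11 differences, 2 transitions and 9 transversions, so the answer is 9.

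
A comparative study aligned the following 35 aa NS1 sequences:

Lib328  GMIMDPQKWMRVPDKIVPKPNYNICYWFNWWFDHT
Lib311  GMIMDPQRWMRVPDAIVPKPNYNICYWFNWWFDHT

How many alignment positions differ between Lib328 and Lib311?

Mismatches occur at site 8 (K↔R), site 15 (K↔A).
That gives 2 mismatches out of 35 aligned sites, so the Hamming distance is 2.

2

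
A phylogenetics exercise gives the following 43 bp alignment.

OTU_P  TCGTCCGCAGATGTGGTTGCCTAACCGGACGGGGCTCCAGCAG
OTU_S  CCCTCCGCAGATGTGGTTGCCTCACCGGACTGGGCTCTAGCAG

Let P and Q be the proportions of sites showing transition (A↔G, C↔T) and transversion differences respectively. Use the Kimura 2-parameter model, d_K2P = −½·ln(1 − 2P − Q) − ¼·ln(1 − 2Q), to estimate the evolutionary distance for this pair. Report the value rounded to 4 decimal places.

Mismatches occur at site 1 (T→C, transition), site 3 (G→C, transversion), site 23 (A→C, transversion), site 31 (G→T, transversion), site 38 (C→T, transition).
Of the 5 differences, 2 transitions and 3 transversions over 43 sites: P = 2/43 = 0.046512, Q = 3/43 = 0.069767.
d = −0.5·ln(0.837209) − 0.25·ln(0.860466) = −0.5·(-0.177682) − 0.25·(-0.150281) = 0.1264.

0.1264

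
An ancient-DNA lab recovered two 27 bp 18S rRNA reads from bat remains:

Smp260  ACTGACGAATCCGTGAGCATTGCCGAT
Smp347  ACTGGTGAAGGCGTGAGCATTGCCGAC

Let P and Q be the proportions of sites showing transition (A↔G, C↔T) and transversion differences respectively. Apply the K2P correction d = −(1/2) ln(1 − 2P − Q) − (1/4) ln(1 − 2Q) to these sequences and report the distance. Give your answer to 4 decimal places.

Mismatches occur at site 5 (A→G, transition), site 6 (C→T, transition), site 10 (T→G, transversion), site 11 (C→G, transversion), site 27 (T→C, transition).
Of the 5 differences, 3 transitions and 2 transversions over 27 sites: P = 3/27 = 0.111111, Q = 2/27 = 0.074074.
d = −0.5·ln(0.703704) − 0.25·ln(0.851852) = −0.5·(-0.351397) − 0.25·(-0.160342) = 0.2158.

0.2158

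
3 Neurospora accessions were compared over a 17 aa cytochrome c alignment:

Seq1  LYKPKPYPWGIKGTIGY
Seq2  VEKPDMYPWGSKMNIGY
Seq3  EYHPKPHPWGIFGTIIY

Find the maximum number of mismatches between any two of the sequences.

Pairwise Hamming distances:
  Seq1 vs Seq2: 7
  Seq1 vs Seq3: 5
  Seq2 vs Seq3: 11
The largest is 11, between Seq2 and Seq3.

11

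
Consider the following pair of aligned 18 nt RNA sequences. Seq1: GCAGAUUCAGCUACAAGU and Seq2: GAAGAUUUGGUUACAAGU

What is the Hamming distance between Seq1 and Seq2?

4

Mismatches occur at site 2 (C→A), site 8 (C→U), site 9 (A→G), site 11 (C→U).
That gives 4 mismatches out of 18 aligned sites, so the Hamming distance is 4.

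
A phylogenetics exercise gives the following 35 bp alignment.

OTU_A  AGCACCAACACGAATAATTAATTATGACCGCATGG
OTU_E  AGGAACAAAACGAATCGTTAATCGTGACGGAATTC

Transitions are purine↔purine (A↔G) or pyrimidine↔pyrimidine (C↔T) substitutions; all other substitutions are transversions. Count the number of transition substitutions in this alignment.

The sequences differ at positions 3 (C/G, transversion), 5 (C/A, transversion), 9 (C/A, transversion), 16 (A/C, transversion), 17 (A/G, transition), 23 (T/C, transition), 24 (A/G, transition), 29 (C/G, transversion), 31 (C/A, transversion), 34 (G/T, transversion), 35 (G/C, transversion).
Of the 11 differences, 3 transitions and 8 transversions, so the answer is 3.

3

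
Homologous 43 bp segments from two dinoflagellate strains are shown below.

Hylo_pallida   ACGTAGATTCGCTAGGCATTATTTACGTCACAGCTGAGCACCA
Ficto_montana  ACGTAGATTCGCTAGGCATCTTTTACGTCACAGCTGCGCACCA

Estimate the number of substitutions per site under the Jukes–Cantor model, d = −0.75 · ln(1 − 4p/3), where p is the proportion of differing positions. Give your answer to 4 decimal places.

Differing sites — 20:T/C; 21:A/T; 37:A/C.
p = 3/43 = 0.069767.
d = −0.75 · ln(1 − (4/3)·0.069767) = −0.75 · ln(0.906977) = −0.75 · (-0.097638) = 0.0732.

0.0732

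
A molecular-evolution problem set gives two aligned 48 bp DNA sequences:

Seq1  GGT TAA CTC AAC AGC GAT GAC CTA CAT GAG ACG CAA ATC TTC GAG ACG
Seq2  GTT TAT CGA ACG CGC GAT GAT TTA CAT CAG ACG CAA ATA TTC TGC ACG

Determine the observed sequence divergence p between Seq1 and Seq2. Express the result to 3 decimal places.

The sequences differ at positions 2 (G/T), 6 (A/T), 8 (T/G), 9 (C/A), 11 (A/C), 12 (C/G), 13 (A/C), 21 (C/T), 22 (C/T), 28 (G/C), 39 (C/A), 43 (G/T), 44 (A/G), 45 (G/C).
There are 14 differences over 48 sites, so p = 14/48 = 0.292.

0.292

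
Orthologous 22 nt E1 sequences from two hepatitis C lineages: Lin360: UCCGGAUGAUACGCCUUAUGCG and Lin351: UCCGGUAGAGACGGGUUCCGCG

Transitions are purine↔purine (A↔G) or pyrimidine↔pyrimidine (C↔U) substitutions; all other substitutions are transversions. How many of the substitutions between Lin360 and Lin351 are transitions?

1

The sequences differ at positions 6 (A/U, transversion), 7 (U/A, transversion), 10 (U/G, transversion), 14 (C/G, transversion), 15 (C/G, transversion), 18 (A/C, transversion), 19 (U/C, transition).
Of the 7 differences, 1 transition and 6 transversions, so the answer is 1.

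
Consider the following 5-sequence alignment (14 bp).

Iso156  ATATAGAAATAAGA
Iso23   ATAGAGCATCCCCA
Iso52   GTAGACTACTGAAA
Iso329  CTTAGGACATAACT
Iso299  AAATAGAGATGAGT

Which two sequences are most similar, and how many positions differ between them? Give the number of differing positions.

4

Pairwise Hamming distances:
  Iso156 vs Iso23: 7
  Iso156 vs Iso52: 7
  Iso156 vs Iso329: 7
  Iso156 vs Iso299: 4
  Iso23 vs Iso52: 8
  Iso23 vs Iso329: 11
  Iso23 vs Iso299: 10
  Iso52 vs Iso329: 11
  Iso52 vs Iso299: 9
  Iso329 vs Iso299: 8
The smallest is 4, between Iso156 and Iso299.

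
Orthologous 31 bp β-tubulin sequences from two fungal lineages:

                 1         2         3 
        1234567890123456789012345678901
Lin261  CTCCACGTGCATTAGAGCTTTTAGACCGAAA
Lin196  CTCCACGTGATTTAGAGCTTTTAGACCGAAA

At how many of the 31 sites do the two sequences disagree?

2

The sequences differ at positions 10 (C/A), 11 (A/T).
That gives 2 mismatches out of 31 aligned sites, so the Hamming distance is 2.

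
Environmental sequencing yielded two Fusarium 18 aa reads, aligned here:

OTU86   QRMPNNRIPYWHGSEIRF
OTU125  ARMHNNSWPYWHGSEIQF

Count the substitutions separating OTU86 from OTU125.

The sequences differ at positions 1 (Q/A), 4 (P/H), 7 (R/S), 8 (I/W), 17 (R/Q).
That gives 5 mismatches out of 18 aligned sites, so the Hamming distance is 5.

5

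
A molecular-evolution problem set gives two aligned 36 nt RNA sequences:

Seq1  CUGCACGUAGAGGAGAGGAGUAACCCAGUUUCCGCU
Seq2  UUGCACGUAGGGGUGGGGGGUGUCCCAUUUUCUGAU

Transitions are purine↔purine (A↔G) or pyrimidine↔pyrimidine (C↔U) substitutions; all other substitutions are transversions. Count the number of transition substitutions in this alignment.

Mismatches occur at site 1 (C↔U, transition), site 11 (A↔G, transition), site 14 (A↔U, transversion), site 16 (A↔G, transition), site 19 (A↔G, transition), site 22 (A↔G, transition), site 23 (A↔U, transversion), site 28 (G↔U, transversion), site 33 (C↔U, transition), site 35 (C↔A, transversion).
Of the 10 differences, 6 transitions and 4 transversions, so the answer is 6.

6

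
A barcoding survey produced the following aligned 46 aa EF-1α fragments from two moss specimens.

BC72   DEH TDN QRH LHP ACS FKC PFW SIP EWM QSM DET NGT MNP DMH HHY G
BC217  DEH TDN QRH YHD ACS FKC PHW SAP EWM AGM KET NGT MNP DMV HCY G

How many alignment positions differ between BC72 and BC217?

9

Mismatches occur at site 10 (L↔Y), site 12 (P↔D), site 20 (F↔H), site 23 (I↔A), site 28 (Q↔A), site 29 (S↔G), site 31 (D↔K), site 42 (H↔V), site 44 (H↔C).
That gives 9 mismatches out of 46 aligned sites, so the Hamming distance is 9.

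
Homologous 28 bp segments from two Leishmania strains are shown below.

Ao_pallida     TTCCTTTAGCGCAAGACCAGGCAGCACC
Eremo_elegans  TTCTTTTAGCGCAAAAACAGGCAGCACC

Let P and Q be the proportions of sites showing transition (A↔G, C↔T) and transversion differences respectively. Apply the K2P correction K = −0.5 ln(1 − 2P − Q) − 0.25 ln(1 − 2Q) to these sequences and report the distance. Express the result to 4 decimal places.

0.1169

The sequences differ at positions 4 (C/T, transition), 15 (G/A, transition), 17 (C/A, transversion).
Of the 3 differences, 2 transitions and 1 transversion over 28 sites: P = 2/28 = 0.071429, Q = 1/28 = 0.035714.
d = −0.5·ln(0.821428) − 0.25·ln(0.928572) = −0.5·(-0.196711) − 0.25·(-0.074107) = 0.1169.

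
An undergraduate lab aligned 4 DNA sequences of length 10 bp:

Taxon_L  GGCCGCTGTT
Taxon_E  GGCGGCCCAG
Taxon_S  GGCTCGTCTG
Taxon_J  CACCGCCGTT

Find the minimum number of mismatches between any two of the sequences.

Pairwise Hamming distances:
  Taxon_L vs Taxon_E: 5
  Taxon_L vs Taxon_S: 5
  Taxon_L vs Taxon_J: 3
  Taxon_E vs Taxon_S: 5
  Taxon_E vs Taxon_J: 6
  Taxon_S vs Taxon_J: 8
The smallest is 3, between Taxon_L and Taxon_J.

3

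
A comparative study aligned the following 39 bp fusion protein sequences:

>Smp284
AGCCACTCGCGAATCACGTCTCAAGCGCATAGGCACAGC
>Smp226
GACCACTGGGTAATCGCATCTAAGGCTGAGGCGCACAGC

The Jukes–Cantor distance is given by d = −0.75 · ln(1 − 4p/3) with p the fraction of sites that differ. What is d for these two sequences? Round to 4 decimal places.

0.4885

The sequences differ at positions 1 (A/G), 2 (G/A), 8 (C/G), 10 (C/G), 11 (G/T), 16 (A/G), 18 (G/A), 22 (C/A), 24 (A/G), 27 (G/T), 28 (C/G), 30 (T/G), 31 (A/G), 32 (G/C).
p = 14/39 = 0.358974.
d = −0.75 · ln(1 − (4/3)·0.358974) = −0.75 · ln(0.521368) = −0.75 · (-0.651299) = 0.4885.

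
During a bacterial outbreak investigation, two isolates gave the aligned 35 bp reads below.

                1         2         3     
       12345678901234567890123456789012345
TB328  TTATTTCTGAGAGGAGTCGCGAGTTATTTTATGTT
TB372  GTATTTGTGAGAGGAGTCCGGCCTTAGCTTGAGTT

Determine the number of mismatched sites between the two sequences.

10

Mismatches occur at site 1 (T→G), site 7 (C→G), site 19 (G→C), site 20 (C→G), site 22 (A→C), site 23 (G→C), site 27 (T→G), site 28 (T→C), site 31 (A→G), site 32 (T→A).
That gives 10 mismatches out of 35 aligned sites, so the Hamming distance is 10.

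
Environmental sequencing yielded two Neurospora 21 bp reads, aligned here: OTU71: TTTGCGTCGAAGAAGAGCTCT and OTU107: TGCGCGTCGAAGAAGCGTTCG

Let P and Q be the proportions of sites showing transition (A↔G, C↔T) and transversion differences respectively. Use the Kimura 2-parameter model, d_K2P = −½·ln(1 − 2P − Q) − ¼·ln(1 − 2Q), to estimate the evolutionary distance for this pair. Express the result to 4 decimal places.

The sequences differ at positions 2 (T/G, transversion), 3 (T/C, transition), 16 (A/C, transversion), 18 (C/T, transition), 21 (T/G, transversion).
Of the 5 differences, 2 transitions and 3 transversions over 21 sites: P = 2/21 = 0.095238, Q = 3/21 = 0.142857.
d = −0.5·ln(0.666667) − 0.25·ln(0.714286) = −0.5·(-0.405465) − 0.25·(-0.336472) = 0.2869.

0.2869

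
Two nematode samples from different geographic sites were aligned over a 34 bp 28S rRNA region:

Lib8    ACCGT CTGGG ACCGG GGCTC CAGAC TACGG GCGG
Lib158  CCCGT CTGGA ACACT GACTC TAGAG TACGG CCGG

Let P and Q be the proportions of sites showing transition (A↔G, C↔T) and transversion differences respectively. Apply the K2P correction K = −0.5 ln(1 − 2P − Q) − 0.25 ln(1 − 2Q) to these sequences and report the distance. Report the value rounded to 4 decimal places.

Differing sites — 1:A/C (Tv); 10:G/A (Ti); 13:C/A (Tv); 14:G/C (Tv); 15:G/T (Tv); 17:G/A (Ti); 21:C/T (Ti); 25:C/G (Tv); 31:G/C (Tv).
Of the 9 differences, 3 transitions and 6 transversions over 34 sites: P = 3/34 = 0.088235, Q = 6/34 = 0.176471.
d = −0.5·ln(0.647059) − 0.25·ln(0.647058) = −0.5·(-0.435318) − 0.25·(-0.435319) = 0.3265.

0.3265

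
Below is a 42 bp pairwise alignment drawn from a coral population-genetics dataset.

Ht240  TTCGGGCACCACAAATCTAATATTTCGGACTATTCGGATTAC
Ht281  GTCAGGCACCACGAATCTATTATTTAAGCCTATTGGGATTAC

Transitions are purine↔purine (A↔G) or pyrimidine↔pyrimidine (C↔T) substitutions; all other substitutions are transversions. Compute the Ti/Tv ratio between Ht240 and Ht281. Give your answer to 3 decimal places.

0.600

Differing sites — 1:T/G (Tv); 4:G/A (Ti); 13:A/G (Ti); 20:A/T (Tv); 26:C/A (Tv); 27:G/A (Ti); 29:A/C (Tv); 35:C/G (Tv).
Of the 8 differences, 3 transitions and 5 transversions, so Ti/Tv = 3/5 = 0.600.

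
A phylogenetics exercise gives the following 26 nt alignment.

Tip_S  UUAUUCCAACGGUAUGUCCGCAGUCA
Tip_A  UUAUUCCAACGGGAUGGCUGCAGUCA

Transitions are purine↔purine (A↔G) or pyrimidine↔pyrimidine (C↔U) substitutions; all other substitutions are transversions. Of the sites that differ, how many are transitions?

Differing sites — 13:U/G (Tv); 17:U/G (Tv); 19:C/U (Ti).
Of the 3 differences, 1 transition and 2 transversions, so the answer is 1.

1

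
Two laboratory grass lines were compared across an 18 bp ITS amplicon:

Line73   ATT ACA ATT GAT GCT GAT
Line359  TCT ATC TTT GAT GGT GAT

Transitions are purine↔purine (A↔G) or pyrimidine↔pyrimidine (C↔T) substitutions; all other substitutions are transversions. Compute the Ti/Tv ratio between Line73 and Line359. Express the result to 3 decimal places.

0.500

Mismatches occur at site 1 (A/T, transversion), site 2 (T/C, transition), site 5 (C/T, transition), site 6 (A/C, transversion), site 7 (A/T, transversion), site 14 (C/G, transversion).
Of the 6 differences, 2 transitions and 4 transversions, so Ti/Tv = 2/4 = 0.500.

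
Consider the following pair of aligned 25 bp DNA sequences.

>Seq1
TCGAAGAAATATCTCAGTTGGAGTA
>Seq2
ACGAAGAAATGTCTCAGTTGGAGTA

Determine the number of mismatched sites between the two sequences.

2

The sequences differ at positions 1 (T/A), 11 (A/G).
That gives 2 mismatches out of 25 aligned sites, so the Hamming distance is 2.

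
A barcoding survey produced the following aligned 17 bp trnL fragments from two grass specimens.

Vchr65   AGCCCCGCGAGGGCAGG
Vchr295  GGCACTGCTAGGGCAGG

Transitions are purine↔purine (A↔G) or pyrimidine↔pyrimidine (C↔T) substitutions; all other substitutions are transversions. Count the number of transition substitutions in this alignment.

The sequences differ at positions 1 (A/G, transition), 4 (C/A, transversion), 6 (C/T, transition), 9 (G/T, transversion).
Of the 4 differences, 2 transitions and 2 transversions, so the answer is 2.

2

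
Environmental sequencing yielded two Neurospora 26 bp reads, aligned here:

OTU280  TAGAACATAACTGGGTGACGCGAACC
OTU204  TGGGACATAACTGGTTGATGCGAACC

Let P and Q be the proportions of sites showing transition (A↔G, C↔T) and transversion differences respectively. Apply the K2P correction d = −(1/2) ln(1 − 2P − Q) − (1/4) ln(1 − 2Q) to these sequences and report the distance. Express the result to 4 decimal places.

0.1768

Differing sites — 2:A/G (Ti); 4:A/G (Ti); 15:G/T (Tv); 19:C/T (Ti).
Of the 4 differences, 3 transitions and 1 transversion over 26 sites: P = 3/26 = 0.115385, Q = 1/26 = 0.038462.
d = −0.5·ln(0.730768) − 0.25·ln(0.923076) = −0.5·(-0.313659) − 0.25·(-0.080044) = 0.1768.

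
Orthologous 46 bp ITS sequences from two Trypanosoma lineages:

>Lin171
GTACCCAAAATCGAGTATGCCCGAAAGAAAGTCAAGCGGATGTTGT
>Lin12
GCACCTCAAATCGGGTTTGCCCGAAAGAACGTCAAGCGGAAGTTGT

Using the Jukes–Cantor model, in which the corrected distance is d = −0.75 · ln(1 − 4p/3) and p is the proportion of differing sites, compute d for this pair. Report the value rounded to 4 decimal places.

0.1701

Differing sites — 2:T/C; 6:C/T; 7:A/C; 14:A/G; 17:A/T; 30:A/C; 41:T/A.
p = 7/46 = 0.152174.
d = −0.75 · ln(1 − (4/3)·0.152174) = −0.75 · ln(0.797101) = −0.75 · (-0.226774) = 0.1701.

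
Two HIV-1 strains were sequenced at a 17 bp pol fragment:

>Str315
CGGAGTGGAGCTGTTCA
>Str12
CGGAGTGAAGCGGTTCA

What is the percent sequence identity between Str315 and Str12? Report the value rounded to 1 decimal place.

88.2%

Mismatches occur at site 8 (G→A), site 12 (T→G).
15 of the 17 sites match, so the percent identity is 15/17 × 100 = 88.2%.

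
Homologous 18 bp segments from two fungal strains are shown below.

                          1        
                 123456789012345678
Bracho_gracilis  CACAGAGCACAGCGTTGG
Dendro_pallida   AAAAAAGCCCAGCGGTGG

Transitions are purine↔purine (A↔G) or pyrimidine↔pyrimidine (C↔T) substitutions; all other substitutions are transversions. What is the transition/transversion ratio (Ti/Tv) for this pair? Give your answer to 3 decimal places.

0.250

Mismatches occur at site 1 (C↔A, transversion), site 3 (C↔A, transversion), site 5 (G↔A, transition), site 9 (A↔C, transversion), site 15 (T↔G, transversion).
Of the 5 differences, 1 transition and 4 transversions, so Ti/Tv = 1/4 = 0.250.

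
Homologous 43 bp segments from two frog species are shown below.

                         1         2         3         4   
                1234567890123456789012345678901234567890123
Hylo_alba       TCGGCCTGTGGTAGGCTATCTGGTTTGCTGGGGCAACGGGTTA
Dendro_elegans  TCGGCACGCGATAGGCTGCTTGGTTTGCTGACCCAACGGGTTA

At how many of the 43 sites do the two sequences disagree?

10

The sequences differ at positions 6 (C/A), 7 (T/C), 9 (T/C), 11 (G/A), 18 (A/G), 19 (T/C), 20 (C/T), 31 (G/A), 32 (G/C), 33 (G/C).
That gives 10 mismatches out of 43 aligned sites, so the Hamming distance is 10.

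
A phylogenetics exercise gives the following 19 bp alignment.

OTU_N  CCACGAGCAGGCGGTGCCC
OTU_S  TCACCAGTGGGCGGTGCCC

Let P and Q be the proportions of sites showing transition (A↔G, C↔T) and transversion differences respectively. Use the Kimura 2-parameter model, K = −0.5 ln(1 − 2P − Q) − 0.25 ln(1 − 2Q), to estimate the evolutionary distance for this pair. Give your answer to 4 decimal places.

Mismatches occur at site 1 (C→T, transition), site 5 (G→C, transversion), site 8 (C→T, transition), site 9 (A→G, transition).
Of the 4 differences, 3 transitions and 1 transversion over 19 sites: P = 3/19 = 0.157895, Q = 1/19 = 0.052632.
d = −0.5·ln(0.631578) − 0.25·ln(0.894736) = −0.5·(-0.459534) − 0.25·(-0.111227) = 0.2576.

0.2576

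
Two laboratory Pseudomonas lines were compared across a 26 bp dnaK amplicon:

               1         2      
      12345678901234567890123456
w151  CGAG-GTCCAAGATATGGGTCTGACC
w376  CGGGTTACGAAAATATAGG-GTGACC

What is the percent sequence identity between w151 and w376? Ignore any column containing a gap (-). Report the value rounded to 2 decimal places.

70.83%

Excluding the 2 gap columns leaves 24 comparable sites.
Differing sites — 3:A/G; 6:G/T; 7:T/A; 9:C/G; 12:G/A; 17:G/A; 21:C/G.
17 of the 24 comparable sites match, so the percent identity is 17/24 × 100 = 70.83%.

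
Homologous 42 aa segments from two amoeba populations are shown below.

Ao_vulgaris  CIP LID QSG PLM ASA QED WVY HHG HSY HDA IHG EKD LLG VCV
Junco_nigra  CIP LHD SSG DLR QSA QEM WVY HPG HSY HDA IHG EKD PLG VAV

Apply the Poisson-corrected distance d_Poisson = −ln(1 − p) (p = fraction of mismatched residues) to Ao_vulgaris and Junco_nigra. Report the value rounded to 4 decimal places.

0.2412

Differing sites — 5:I/H; 7:Q/S; 10:P/D; 12:M/R; 13:A/Q; 18:D/M; 23:H/P; 37:L/P; 41:C/A.
p = 9/42 = 0.214286.
d = −ln(1 − 0.214286) = −ln(0.785714) = 0.2412.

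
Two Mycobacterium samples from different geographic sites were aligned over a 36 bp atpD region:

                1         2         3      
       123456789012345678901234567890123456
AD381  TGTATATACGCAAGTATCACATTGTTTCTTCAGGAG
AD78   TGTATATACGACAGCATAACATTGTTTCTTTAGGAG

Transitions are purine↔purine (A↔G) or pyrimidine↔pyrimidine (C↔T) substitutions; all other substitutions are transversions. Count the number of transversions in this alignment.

Mismatches occur at site 11 (C↔A, transversion), site 12 (A↔C, transversion), site 15 (T↔C, transition), site 18 (C↔A, transversion), site 31 (C↔T, transition).
Of the 5 differences, 2 transitions and 3 transversions, so the answer is 3.

3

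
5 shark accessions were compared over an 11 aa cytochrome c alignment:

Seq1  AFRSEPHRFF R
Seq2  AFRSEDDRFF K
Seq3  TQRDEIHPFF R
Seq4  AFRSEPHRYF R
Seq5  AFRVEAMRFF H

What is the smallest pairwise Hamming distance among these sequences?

1

Pairwise Hamming distances:
  Seq1 vs Seq2: 3
  Seq1 vs Seq3: 5
  Seq1 vs Seq4: 1
  Seq1 vs Seq5: 4
  Seq2 vs Seq3: 7
  Seq2 vs Seq4: 4
  Seq2 vs Seq5: 4
  Seq3 vs Seq4: 6
  Seq3 vs Seq5: 7
  Seq4 vs Seq5: 5
The smallest is 1, between Seq1 and Seq4.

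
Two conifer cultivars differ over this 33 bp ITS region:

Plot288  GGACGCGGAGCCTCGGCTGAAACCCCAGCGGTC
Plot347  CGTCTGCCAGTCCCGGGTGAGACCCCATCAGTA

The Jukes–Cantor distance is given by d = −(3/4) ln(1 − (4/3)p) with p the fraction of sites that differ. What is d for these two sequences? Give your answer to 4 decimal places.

Differing sites — 1:G/C; 3:A/T; 5:G/T; 6:C/G; 7:G/C; 8:G/C; 11:C/T; 13:T/C; 17:C/G; 21:A/G; 28:G/T; 30:G/A; 33:C/A.
p = 13/33 = 0.393939.
d = −0.75 · ln(1 − (4/3)·0.393939) = −0.75 · ln(0.474748) = −0.75 · (-0.744971) = 0.5587.

0.5587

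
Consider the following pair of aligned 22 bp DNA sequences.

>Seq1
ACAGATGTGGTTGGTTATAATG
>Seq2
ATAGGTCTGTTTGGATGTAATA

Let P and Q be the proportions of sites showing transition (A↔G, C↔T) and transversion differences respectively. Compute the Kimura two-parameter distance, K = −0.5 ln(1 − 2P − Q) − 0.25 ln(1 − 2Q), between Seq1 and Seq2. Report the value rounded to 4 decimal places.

Mismatches occur at site 2 (C/T, transition), site 5 (A/G, transition), site 7 (G/C, transversion), site 10 (G/T, transversion), site 15 (T/A, transversion), site 17 (A/G, transition), site 22 (G/A, transition).
Of the 7 differences, 4 transitions and 3 transversions over 22 sites: P = 4/22 = 0.181818, Q = 3/22 = 0.136364.
d = −0.5·ln(0.500000) − 0.25·ln(0.727272) = −0.5·(-0.693147) − 0.25·(-0.318455) = 0.4262.

0.4262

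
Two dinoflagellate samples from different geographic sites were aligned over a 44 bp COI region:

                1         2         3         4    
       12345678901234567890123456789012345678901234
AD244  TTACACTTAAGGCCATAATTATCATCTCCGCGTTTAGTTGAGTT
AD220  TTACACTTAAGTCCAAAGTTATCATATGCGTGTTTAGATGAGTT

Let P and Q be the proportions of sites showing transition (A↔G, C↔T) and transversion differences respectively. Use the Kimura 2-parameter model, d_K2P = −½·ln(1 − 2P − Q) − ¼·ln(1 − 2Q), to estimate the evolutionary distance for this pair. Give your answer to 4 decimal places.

0.1789

The sequences differ at positions 12 (G/T, transversion), 16 (T/A, transversion), 18 (A/G, transition), 26 (C/A, transversion), 28 (C/G, transversion), 31 (C/T, transition), 38 (T/A, transversion).
Of the 7 differences, 2 transitions and 5 transversions over 44 sites: P = 2/44 = 0.045455, Q = 5/44 = 0.113636.
d = −0.5·ln(0.795454) − 0.25·ln(0.772728) = −0.5·(-0.228842) − 0.25·(-0.257828) = 0.1789.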